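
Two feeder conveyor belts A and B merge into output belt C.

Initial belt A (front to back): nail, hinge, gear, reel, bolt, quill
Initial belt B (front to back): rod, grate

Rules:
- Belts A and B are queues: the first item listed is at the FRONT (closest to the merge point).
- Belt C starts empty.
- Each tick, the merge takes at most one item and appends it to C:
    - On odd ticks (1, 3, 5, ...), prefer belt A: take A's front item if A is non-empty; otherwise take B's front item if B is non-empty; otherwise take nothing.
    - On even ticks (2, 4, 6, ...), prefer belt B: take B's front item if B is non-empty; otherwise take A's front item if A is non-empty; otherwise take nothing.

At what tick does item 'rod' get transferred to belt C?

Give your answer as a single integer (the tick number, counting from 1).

Tick 1: prefer A, take nail from A; A=[hinge,gear,reel,bolt,quill] B=[rod,grate] C=[nail]
Tick 2: prefer B, take rod from B; A=[hinge,gear,reel,bolt,quill] B=[grate] C=[nail,rod]

Answer: 2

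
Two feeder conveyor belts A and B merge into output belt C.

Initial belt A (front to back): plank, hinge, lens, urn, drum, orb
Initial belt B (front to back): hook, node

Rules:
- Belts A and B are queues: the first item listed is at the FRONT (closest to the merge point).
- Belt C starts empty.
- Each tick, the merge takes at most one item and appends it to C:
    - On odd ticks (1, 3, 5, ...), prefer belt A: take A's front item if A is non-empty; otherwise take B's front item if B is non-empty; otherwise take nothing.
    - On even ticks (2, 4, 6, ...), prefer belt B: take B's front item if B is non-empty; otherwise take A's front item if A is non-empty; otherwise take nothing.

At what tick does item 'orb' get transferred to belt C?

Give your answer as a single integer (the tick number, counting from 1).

Tick 1: prefer A, take plank from A; A=[hinge,lens,urn,drum,orb] B=[hook,node] C=[plank]
Tick 2: prefer B, take hook from B; A=[hinge,lens,urn,drum,orb] B=[node] C=[plank,hook]
Tick 3: prefer A, take hinge from A; A=[lens,urn,drum,orb] B=[node] C=[plank,hook,hinge]
Tick 4: prefer B, take node from B; A=[lens,urn,drum,orb] B=[-] C=[plank,hook,hinge,node]
Tick 5: prefer A, take lens from A; A=[urn,drum,orb] B=[-] C=[plank,hook,hinge,node,lens]
Tick 6: prefer B, take urn from A; A=[drum,orb] B=[-] C=[plank,hook,hinge,node,lens,urn]
Tick 7: prefer A, take drum from A; A=[orb] B=[-] C=[plank,hook,hinge,node,lens,urn,drum]
Tick 8: prefer B, take orb from A; A=[-] B=[-] C=[plank,hook,hinge,node,lens,urn,drum,orb]

Answer: 8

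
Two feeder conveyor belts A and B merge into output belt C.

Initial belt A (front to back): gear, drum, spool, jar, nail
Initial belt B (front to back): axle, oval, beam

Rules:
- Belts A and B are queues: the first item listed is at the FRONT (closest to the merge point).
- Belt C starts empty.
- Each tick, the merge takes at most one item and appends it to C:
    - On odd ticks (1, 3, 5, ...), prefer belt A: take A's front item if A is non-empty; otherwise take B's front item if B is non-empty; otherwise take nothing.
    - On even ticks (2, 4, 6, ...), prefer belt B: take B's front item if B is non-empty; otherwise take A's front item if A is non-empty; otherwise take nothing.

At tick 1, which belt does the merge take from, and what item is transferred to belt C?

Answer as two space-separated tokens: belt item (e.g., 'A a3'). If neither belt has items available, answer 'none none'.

Answer: A gear

Derivation:
Tick 1: prefer A, take gear from A; A=[drum,spool,jar,nail] B=[axle,oval,beam] C=[gear]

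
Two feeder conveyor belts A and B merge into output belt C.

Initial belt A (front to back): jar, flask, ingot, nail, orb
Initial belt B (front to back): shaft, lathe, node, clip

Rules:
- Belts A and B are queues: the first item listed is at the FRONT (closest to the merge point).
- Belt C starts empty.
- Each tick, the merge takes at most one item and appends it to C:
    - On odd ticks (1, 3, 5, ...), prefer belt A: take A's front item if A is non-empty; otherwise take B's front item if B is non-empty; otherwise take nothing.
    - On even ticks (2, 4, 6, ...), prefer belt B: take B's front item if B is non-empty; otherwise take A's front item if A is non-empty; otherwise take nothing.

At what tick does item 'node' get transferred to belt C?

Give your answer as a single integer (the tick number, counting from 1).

Tick 1: prefer A, take jar from A; A=[flask,ingot,nail,orb] B=[shaft,lathe,node,clip] C=[jar]
Tick 2: prefer B, take shaft from B; A=[flask,ingot,nail,orb] B=[lathe,node,clip] C=[jar,shaft]
Tick 3: prefer A, take flask from A; A=[ingot,nail,orb] B=[lathe,node,clip] C=[jar,shaft,flask]
Tick 4: prefer B, take lathe from B; A=[ingot,nail,orb] B=[node,clip] C=[jar,shaft,flask,lathe]
Tick 5: prefer A, take ingot from A; A=[nail,orb] B=[node,clip] C=[jar,shaft,flask,lathe,ingot]
Tick 6: prefer B, take node from B; A=[nail,orb] B=[clip] C=[jar,shaft,flask,lathe,ingot,node]

Answer: 6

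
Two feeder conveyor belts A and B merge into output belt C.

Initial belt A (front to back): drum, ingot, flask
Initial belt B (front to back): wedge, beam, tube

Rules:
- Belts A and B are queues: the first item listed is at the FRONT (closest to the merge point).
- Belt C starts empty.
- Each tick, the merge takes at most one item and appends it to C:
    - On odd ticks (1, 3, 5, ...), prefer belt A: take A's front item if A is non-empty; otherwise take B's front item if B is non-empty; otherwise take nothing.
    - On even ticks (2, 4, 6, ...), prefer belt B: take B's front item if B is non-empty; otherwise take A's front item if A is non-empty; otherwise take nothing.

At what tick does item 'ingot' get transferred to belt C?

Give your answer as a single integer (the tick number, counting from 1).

Answer: 3

Derivation:
Tick 1: prefer A, take drum from A; A=[ingot,flask] B=[wedge,beam,tube] C=[drum]
Tick 2: prefer B, take wedge from B; A=[ingot,flask] B=[beam,tube] C=[drum,wedge]
Tick 3: prefer A, take ingot from A; A=[flask] B=[beam,tube] C=[drum,wedge,ingot]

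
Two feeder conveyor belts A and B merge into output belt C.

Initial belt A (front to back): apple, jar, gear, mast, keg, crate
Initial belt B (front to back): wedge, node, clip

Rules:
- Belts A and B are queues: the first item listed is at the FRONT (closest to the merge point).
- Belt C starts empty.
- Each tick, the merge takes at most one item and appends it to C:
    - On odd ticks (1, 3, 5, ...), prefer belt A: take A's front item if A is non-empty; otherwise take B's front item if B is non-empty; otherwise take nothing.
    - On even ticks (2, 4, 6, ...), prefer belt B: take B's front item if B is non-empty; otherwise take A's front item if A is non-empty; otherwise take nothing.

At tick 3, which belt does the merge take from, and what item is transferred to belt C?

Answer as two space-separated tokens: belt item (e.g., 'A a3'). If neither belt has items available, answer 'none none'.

Answer: A jar

Derivation:
Tick 1: prefer A, take apple from A; A=[jar,gear,mast,keg,crate] B=[wedge,node,clip] C=[apple]
Tick 2: prefer B, take wedge from B; A=[jar,gear,mast,keg,crate] B=[node,clip] C=[apple,wedge]
Tick 3: prefer A, take jar from A; A=[gear,mast,keg,crate] B=[node,clip] C=[apple,wedge,jar]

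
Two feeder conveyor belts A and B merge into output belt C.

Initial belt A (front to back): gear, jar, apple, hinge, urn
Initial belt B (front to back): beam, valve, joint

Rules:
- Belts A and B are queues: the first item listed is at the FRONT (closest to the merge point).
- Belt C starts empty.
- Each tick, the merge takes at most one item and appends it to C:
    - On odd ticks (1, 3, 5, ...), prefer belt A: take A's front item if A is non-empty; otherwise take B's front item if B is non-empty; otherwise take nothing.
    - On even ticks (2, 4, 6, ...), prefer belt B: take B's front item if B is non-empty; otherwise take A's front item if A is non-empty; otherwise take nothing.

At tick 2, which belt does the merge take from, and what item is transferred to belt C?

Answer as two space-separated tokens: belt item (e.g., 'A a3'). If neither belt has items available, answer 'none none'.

Tick 1: prefer A, take gear from A; A=[jar,apple,hinge,urn] B=[beam,valve,joint] C=[gear]
Tick 2: prefer B, take beam from B; A=[jar,apple,hinge,urn] B=[valve,joint] C=[gear,beam]

Answer: B beam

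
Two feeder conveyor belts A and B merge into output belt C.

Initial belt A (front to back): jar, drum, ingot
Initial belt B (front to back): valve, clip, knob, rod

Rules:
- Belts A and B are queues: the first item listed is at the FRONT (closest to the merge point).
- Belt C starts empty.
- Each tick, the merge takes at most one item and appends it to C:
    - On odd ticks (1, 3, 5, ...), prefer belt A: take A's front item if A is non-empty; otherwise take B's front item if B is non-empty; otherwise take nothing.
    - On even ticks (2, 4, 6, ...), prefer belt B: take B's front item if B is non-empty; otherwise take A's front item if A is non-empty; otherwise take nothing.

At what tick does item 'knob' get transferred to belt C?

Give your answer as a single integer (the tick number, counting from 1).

Answer: 6

Derivation:
Tick 1: prefer A, take jar from A; A=[drum,ingot] B=[valve,clip,knob,rod] C=[jar]
Tick 2: prefer B, take valve from B; A=[drum,ingot] B=[clip,knob,rod] C=[jar,valve]
Tick 3: prefer A, take drum from A; A=[ingot] B=[clip,knob,rod] C=[jar,valve,drum]
Tick 4: prefer B, take clip from B; A=[ingot] B=[knob,rod] C=[jar,valve,drum,clip]
Tick 5: prefer A, take ingot from A; A=[-] B=[knob,rod] C=[jar,valve,drum,clip,ingot]
Tick 6: prefer B, take knob from B; A=[-] B=[rod] C=[jar,valve,drum,clip,ingot,knob]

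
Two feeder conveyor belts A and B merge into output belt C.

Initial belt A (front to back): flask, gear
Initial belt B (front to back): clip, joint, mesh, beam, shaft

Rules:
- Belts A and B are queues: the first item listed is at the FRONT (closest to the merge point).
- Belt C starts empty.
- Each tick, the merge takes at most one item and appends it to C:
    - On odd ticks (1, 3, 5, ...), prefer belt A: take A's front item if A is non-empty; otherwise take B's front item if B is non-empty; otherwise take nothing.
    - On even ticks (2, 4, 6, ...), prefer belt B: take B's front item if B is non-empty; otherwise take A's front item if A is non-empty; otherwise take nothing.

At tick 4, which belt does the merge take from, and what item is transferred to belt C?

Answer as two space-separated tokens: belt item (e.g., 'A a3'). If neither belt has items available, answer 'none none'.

Tick 1: prefer A, take flask from A; A=[gear] B=[clip,joint,mesh,beam,shaft] C=[flask]
Tick 2: prefer B, take clip from B; A=[gear] B=[joint,mesh,beam,shaft] C=[flask,clip]
Tick 3: prefer A, take gear from A; A=[-] B=[joint,mesh,beam,shaft] C=[flask,clip,gear]
Tick 4: prefer B, take joint from B; A=[-] B=[mesh,beam,shaft] C=[flask,clip,gear,joint]

Answer: B joint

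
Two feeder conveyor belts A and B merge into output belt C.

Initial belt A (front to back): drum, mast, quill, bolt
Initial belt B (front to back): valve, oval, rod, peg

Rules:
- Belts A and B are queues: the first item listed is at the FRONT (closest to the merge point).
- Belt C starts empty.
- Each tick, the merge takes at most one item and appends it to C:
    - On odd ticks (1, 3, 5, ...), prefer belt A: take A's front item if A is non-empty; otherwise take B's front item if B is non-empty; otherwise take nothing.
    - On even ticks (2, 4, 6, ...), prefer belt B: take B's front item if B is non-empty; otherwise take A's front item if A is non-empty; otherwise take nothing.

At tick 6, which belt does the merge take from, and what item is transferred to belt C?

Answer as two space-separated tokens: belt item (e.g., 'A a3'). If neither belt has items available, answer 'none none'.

Tick 1: prefer A, take drum from A; A=[mast,quill,bolt] B=[valve,oval,rod,peg] C=[drum]
Tick 2: prefer B, take valve from B; A=[mast,quill,bolt] B=[oval,rod,peg] C=[drum,valve]
Tick 3: prefer A, take mast from A; A=[quill,bolt] B=[oval,rod,peg] C=[drum,valve,mast]
Tick 4: prefer B, take oval from B; A=[quill,bolt] B=[rod,peg] C=[drum,valve,mast,oval]
Tick 5: prefer A, take quill from A; A=[bolt] B=[rod,peg] C=[drum,valve,mast,oval,quill]
Tick 6: prefer B, take rod from B; A=[bolt] B=[peg] C=[drum,valve,mast,oval,quill,rod]

Answer: B rod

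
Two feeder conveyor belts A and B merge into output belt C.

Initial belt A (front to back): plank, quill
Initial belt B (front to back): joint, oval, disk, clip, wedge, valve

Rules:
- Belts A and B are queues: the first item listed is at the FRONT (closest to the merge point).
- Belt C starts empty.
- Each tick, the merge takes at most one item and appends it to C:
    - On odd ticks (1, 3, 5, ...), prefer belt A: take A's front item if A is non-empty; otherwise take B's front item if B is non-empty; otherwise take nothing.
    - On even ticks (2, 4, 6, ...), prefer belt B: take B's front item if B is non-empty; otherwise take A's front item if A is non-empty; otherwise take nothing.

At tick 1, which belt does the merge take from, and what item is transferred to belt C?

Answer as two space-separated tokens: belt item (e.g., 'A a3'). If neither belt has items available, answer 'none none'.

Answer: A plank

Derivation:
Tick 1: prefer A, take plank from A; A=[quill] B=[joint,oval,disk,clip,wedge,valve] C=[plank]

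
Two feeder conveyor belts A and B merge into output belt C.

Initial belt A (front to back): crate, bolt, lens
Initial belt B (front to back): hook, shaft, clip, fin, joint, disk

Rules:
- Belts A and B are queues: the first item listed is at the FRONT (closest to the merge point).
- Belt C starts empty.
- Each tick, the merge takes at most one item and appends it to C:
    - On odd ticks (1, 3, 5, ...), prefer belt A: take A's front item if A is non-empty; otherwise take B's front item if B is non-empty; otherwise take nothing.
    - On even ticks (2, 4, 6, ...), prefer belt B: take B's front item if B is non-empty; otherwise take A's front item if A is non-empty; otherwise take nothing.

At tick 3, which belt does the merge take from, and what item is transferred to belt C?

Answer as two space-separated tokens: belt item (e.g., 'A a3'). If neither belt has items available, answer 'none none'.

Tick 1: prefer A, take crate from A; A=[bolt,lens] B=[hook,shaft,clip,fin,joint,disk] C=[crate]
Tick 2: prefer B, take hook from B; A=[bolt,lens] B=[shaft,clip,fin,joint,disk] C=[crate,hook]
Tick 3: prefer A, take bolt from A; A=[lens] B=[shaft,clip,fin,joint,disk] C=[crate,hook,bolt]

Answer: A bolt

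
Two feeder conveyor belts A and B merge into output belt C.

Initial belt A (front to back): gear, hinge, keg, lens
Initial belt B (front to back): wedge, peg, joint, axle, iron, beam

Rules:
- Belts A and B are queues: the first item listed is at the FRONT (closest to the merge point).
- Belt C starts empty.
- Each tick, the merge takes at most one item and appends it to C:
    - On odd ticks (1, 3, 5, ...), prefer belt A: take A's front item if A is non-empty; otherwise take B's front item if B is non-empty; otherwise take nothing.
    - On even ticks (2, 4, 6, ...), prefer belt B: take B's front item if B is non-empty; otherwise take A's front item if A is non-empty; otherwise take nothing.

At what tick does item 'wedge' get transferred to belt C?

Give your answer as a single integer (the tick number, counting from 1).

Answer: 2

Derivation:
Tick 1: prefer A, take gear from A; A=[hinge,keg,lens] B=[wedge,peg,joint,axle,iron,beam] C=[gear]
Tick 2: prefer B, take wedge from B; A=[hinge,keg,lens] B=[peg,joint,axle,iron,beam] C=[gear,wedge]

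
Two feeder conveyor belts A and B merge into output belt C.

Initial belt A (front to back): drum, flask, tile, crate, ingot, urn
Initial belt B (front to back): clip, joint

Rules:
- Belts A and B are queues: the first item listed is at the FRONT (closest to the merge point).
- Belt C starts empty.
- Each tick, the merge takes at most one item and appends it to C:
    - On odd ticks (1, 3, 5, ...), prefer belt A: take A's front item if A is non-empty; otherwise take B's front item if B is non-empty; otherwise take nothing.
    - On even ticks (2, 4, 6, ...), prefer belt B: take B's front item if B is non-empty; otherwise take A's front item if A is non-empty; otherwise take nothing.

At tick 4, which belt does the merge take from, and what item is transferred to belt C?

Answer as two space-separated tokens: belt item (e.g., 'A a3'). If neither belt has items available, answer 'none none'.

Answer: B joint

Derivation:
Tick 1: prefer A, take drum from A; A=[flask,tile,crate,ingot,urn] B=[clip,joint] C=[drum]
Tick 2: prefer B, take clip from B; A=[flask,tile,crate,ingot,urn] B=[joint] C=[drum,clip]
Tick 3: prefer A, take flask from A; A=[tile,crate,ingot,urn] B=[joint] C=[drum,clip,flask]
Tick 4: prefer B, take joint from B; A=[tile,crate,ingot,urn] B=[-] C=[drum,clip,flask,joint]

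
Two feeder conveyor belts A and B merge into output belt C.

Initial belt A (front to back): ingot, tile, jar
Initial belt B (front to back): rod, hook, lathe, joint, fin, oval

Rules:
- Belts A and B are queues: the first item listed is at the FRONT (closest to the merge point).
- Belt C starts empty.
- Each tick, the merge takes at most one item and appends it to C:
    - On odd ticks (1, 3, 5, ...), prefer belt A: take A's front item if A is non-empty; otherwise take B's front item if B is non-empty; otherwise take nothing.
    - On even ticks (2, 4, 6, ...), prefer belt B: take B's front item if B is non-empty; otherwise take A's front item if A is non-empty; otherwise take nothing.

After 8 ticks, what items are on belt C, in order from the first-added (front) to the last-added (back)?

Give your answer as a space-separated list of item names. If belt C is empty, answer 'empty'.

Tick 1: prefer A, take ingot from A; A=[tile,jar] B=[rod,hook,lathe,joint,fin,oval] C=[ingot]
Tick 2: prefer B, take rod from B; A=[tile,jar] B=[hook,lathe,joint,fin,oval] C=[ingot,rod]
Tick 3: prefer A, take tile from A; A=[jar] B=[hook,lathe,joint,fin,oval] C=[ingot,rod,tile]
Tick 4: prefer B, take hook from B; A=[jar] B=[lathe,joint,fin,oval] C=[ingot,rod,tile,hook]
Tick 5: prefer A, take jar from A; A=[-] B=[lathe,joint,fin,oval] C=[ingot,rod,tile,hook,jar]
Tick 6: prefer B, take lathe from B; A=[-] B=[joint,fin,oval] C=[ingot,rod,tile,hook,jar,lathe]
Tick 7: prefer A, take joint from B; A=[-] B=[fin,oval] C=[ingot,rod,tile,hook,jar,lathe,joint]
Tick 8: prefer B, take fin from B; A=[-] B=[oval] C=[ingot,rod,tile,hook,jar,lathe,joint,fin]

Answer: ingot rod tile hook jar lathe joint fin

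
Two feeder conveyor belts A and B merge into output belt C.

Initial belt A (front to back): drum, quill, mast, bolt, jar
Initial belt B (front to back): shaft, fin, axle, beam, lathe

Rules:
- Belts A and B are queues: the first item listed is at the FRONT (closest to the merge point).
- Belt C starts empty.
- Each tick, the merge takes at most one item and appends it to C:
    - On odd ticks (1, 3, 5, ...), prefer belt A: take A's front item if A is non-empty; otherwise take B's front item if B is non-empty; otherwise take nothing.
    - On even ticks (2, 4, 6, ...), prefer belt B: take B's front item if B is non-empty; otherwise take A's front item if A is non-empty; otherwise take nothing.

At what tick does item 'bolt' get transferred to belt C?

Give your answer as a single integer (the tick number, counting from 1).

Tick 1: prefer A, take drum from A; A=[quill,mast,bolt,jar] B=[shaft,fin,axle,beam,lathe] C=[drum]
Tick 2: prefer B, take shaft from B; A=[quill,mast,bolt,jar] B=[fin,axle,beam,lathe] C=[drum,shaft]
Tick 3: prefer A, take quill from A; A=[mast,bolt,jar] B=[fin,axle,beam,lathe] C=[drum,shaft,quill]
Tick 4: prefer B, take fin from B; A=[mast,bolt,jar] B=[axle,beam,lathe] C=[drum,shaft,quill,fin]
Tick 5: prefer A, take mast from A; A=[bolt,jar] B=[axle,beam,lathe] C=[drum,shaft,quill,fin,mast]
Tick 6: prefer B, take axle from B; A=[bolt,jar] B=[beam,lathe] C=[drum,shaft,quill,fin,mast,axle]
Tick 7: prefer A, take bolt from A; A=[jar] B=[beam,lathe] C=[drum,shaft,quill,fin,mast,axle,bolt]

Answer: 7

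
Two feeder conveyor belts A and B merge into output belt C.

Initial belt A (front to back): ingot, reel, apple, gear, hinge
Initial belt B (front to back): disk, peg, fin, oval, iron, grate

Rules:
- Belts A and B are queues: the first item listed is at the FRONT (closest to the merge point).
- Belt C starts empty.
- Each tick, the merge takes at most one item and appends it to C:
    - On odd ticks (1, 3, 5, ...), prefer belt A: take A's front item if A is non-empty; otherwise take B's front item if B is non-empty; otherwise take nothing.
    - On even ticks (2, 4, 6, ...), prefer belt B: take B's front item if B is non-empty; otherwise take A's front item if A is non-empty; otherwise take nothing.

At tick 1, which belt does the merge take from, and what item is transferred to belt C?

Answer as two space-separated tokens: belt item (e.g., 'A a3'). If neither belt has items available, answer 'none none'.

Tick 1: prefer A, take ingot from A; A=[reel,apple,gear,hinge] B=[disk,peg,fin,oval,iron,grate] C=[ingot]

Answer: A ingot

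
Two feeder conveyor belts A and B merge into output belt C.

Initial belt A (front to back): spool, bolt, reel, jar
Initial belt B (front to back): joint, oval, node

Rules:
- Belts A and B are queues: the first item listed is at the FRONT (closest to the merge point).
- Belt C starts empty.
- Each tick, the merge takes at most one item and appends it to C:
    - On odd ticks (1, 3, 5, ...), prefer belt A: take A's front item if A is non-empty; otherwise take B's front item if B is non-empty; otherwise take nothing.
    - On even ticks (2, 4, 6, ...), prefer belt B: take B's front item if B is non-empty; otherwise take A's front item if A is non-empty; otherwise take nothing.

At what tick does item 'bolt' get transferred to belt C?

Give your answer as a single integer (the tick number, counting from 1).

Answer: 3

Derivation:
Tick 1: prefer A, take spool from A; A=[bolt,reel,jar] B=[joint,oval,node] C=[spool]
Tick 2: prefer B, take joint from B; A=[bolt,reel,jar] B=[oval,node] C=[spool,joint]
Tick 3: prefer A, take bolt from A; A=[reel,jar] B=[oval,node] C=[spool,joint,bolt]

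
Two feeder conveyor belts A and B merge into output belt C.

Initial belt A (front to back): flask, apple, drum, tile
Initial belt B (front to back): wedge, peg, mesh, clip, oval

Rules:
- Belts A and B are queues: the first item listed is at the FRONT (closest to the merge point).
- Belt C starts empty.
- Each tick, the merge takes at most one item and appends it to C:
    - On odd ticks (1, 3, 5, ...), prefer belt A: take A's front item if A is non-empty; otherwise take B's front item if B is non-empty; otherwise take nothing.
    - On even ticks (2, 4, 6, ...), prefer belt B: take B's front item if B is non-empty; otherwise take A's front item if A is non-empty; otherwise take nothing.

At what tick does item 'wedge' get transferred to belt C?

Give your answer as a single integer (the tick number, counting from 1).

Answer: 2

Derivation:
Tick 1: prefer A, take flask from A; A=[apple,drum,tile] B=[wedge,peg,mesh,clip,oval] C=[flask]
Tick 2: prefer B, take wedge from B; A=[apple,drum,tile] B=[peg,mesh,clip,oval] C=[flask,wedge]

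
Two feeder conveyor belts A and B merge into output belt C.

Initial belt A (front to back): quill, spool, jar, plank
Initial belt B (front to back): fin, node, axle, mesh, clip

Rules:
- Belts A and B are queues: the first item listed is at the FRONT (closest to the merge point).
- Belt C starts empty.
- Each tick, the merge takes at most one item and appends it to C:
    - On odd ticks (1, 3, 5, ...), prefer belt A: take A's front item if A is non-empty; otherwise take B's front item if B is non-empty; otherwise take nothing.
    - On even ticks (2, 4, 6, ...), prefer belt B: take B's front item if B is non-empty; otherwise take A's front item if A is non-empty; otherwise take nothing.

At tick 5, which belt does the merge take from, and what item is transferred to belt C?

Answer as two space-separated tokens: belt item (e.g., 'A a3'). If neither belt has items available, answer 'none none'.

Tick 1: prefer A, take quill from A; A=[spool,jar,plank] B=[fin,node,axle,mesh,clip] C=[quill]
Tick 2: prefer B, take fin from B; A=[spool,jar,plank] B=[node,axle,mesh,clip] C=[quill,fin]
Tick 3: prefer A, take spool from A; A=[jar,plank] B=[node,axle,mesh,clip] C=[quill,fin,spool]
Tick 4: prefer B, take node from B; A=[jar,plank] B=[axle,mesh,clip] C=[quill,fin,spool,node]
Tick 5: prefer A, take jar from A; A=[plank] B=[axle,mesh,clip] C=[quill,fin,spool,node,jar]

Answer: A jar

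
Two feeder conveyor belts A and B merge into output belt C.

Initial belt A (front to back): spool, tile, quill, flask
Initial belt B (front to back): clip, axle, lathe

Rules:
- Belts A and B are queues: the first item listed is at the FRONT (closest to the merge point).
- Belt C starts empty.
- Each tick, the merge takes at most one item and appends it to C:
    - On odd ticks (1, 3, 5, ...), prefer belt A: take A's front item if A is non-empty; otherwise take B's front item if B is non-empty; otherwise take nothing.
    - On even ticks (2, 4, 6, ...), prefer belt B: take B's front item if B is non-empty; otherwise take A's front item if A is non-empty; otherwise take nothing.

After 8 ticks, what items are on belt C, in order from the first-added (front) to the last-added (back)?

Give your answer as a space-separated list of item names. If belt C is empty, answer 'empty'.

Tick 1: prefer A, take spool from A; A=[tile,quill,flask] B=[clip,axle,lathe] C=[spool]
Tick 2: prefer B, take clip from B; A=[tile,quill,flask] B=[axle,lathe] C=[spool,clip]
Tick 3: prefer A, take tile from A; A=[quill,flask] B=[axle,lathe] C=[spool,clip,tile]
Tick 4: prefer B, take axle from B; A=[quill,flask] B=[lathe] C=[spool,clip,tile,axle]
Tick 5: prefer A, take quill from A; A=[flask] B=[lathe] C=[spool,clip,tile,axle,quill]
Tick 6: prefer B, take lathe from B; A=[flask] B=[-] C=[spool,clip,tile,axle,quill,lathe]
Tick 7: prefer A, take flask from A; A=[-] B=[-] C=[spool,clip,tile,axle,quill,lathe,flask]
Tick 8: prefer B, both empty, nothing taken; A=[-] B=[-] C=[spool,clip,tile,axle,quill,lathe,flask]

Answer: spool clip tile axle quill lathe flask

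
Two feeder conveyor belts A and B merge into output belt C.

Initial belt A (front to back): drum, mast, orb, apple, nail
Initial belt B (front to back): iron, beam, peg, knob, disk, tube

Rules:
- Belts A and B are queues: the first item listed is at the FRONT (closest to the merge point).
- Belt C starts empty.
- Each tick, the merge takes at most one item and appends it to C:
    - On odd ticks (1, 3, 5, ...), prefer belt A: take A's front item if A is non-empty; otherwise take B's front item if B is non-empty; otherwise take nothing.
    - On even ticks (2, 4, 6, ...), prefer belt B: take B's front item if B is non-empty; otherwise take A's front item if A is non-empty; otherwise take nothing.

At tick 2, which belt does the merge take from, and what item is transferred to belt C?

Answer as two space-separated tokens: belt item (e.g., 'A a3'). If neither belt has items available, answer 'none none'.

Answer: B iron

Derivation:
Tick 1: prefer A, take drum from A; A=[mast,orb,apple,nail] B=[iron,beam,peg,knob,disk,tube] C=[drum]
Tick 2: prefer B, take iron from B; A=[mast,orb,apple,nail] B=[beam,peg,knob,disk,tube] C=[drum,iron]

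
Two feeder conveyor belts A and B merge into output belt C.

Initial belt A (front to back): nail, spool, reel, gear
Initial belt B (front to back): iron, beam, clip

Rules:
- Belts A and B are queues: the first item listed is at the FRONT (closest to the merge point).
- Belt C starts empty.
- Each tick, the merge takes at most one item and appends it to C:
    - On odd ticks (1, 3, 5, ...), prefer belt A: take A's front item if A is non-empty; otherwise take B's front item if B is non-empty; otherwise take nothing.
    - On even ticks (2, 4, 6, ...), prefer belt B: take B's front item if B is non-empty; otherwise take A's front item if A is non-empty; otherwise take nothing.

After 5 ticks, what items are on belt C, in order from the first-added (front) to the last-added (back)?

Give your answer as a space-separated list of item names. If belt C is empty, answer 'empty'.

Tick 1: prefer A, take nail from A; A=[spool,reel,gear] B=[iron,beam,clip] C=[nail]
Tick 2: prefer B, take iron from B; A=[spool,reel,gear] B=[beam,clip] C=[nail,iron]
Tick 3: prefer A, take spool from A; A=[reel,gear] B=[beam,clip] C=[nail,iron,spool]
Tick 4: prefer B, take beam from B; A=[reel,gear] B=[clip] C=[nail,iron,spool,beam]
Tick 5: prefer A, take reel from A; A=[gear] B=[clip] C=[nail,iron,spool,beam,reel]

Answer: nail iron spool beam reel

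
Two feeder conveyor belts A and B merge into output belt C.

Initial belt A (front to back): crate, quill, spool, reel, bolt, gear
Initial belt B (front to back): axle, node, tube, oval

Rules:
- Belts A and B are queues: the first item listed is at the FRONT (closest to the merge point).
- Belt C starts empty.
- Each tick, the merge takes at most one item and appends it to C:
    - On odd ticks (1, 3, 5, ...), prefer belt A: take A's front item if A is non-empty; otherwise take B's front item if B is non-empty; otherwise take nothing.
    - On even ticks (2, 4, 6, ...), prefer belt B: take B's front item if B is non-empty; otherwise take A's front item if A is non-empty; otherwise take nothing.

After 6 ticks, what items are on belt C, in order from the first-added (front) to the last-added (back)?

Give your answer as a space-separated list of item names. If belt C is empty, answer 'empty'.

Answer: crate axle quill node spool tube

Derivation:
Tick 1: prefer A, take crate from A; A=[quill,spool,reel,bolt,gear] B=[axle,node,tube,oval] C=[crate]
Tick 2: prefer B, take axle from B; A=[quill,spool,reel,bolt,gear] B=[node,tube,oval] C=[crate,axle]
Tick 3: prefer A, take quill from A; A=[spool,reel,bolt,gear] B=[node,tube,oval] C=[crate,axle,quill]
Tick 4: prefer B, take node from B; A=[spool,reel,bolt,gear] B=[tube,oval] C=[crate,axle,quill,node]
Tick 5: prefer A, take spool from A; A=[reel,bolt,gear] B=[tube,oval] C=[crate,axle,quill,node,spool]
Tick 6: prefer B, take tube from B; A=[reel,bolt,gear] B=[oval] C=[crate,axle,quill,node,spool,tube]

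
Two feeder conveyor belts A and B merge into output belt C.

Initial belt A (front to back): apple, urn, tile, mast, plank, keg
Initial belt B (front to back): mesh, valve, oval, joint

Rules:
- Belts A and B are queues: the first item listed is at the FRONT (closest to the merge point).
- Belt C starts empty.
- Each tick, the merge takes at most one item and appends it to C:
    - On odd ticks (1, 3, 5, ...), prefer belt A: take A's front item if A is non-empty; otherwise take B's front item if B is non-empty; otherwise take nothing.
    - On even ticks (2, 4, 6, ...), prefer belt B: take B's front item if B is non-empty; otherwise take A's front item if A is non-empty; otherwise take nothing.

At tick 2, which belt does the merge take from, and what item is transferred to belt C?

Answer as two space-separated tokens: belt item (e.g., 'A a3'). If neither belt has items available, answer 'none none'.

Tick 1: prefer A, take apple from A; A=[urn,tile,mast,plank,keg] B=[mesh,valve,oval,joint] C=[apple]
Tick 2: prefer B, take mesh from B; A=[urn,tile,mast,plank,keg] B=[valve,oval,joint] C=[apple,mesh]

Answer: B mesh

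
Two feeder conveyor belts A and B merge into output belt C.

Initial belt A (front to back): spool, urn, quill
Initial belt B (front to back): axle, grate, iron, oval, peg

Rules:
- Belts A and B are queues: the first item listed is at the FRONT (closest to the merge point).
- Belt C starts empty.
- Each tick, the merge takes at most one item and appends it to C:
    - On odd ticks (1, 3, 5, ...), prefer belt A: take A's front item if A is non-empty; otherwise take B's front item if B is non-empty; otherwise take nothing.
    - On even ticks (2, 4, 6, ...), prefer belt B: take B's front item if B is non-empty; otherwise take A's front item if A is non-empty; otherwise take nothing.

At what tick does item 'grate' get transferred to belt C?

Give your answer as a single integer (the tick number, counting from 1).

Answer: 4

Derivation:
Tick 1: prefer A, take spool from A; A=[urn,quill] B=[axle,grate,iron,oval,peg] C=[spool]
Tick 2: prefer B, take axle from B; A=[urn,quill] B=[grate,iron,oval,peg] C=[spool,axle]
Tick 3: prefer A, take urn from A; A=[quill] B=[grate,iron,oval,peg] C=[spool,axle,urn]
Tick 4: prefer B, take grate from B; A=[quill] B=[iron,oval,peg] C=[spool,axle,urn,grate]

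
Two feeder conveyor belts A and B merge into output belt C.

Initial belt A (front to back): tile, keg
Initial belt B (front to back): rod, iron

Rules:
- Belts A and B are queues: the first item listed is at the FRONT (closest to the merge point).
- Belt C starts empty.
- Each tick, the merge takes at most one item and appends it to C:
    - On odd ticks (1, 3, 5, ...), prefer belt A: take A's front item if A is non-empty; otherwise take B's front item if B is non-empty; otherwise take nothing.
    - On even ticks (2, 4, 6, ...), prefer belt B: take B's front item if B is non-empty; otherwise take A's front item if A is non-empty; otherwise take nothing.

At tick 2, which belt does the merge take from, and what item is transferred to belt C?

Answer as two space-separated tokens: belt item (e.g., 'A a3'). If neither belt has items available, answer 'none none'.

Answer: B rod

Derivation:
Tick 1: prefer A, take tile from A; A=[keg] B=[rod,iron] C=[tile]
Tick 2: prefer B, take rod from B; A=[keg] B=[iron] C=[tile,rod]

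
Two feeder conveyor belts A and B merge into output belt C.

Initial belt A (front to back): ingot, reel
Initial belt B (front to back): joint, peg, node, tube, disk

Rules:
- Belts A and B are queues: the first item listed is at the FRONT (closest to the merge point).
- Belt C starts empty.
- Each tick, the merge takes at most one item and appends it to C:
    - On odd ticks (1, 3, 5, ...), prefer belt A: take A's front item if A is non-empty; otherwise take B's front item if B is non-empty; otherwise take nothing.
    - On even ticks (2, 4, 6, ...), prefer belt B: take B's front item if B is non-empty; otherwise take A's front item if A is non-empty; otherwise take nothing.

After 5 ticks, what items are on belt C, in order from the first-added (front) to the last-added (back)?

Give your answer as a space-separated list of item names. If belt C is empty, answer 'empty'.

Tick 1: prefer A, take ingot from A; A=[reel] B=[joint,peg,node,tube,disk] C=[ingot]
Tick 2: prefer B, take joint from B; A=[reel] B=[peg,node,tube,disk] C=[ingot,joint]
Tick 3: prefer A, take reel from A; A=[-] B=[peg,node,tube,disk] C=[ingot,joint,reel]
Tick 4: prefer B, take peg from B; A=[-] B=[node,tube,disk] C=[ingot,joint,reel,peg]
Tick 5: prefer A, take node from B; A=[-] B=[tube,disk] C=[ingot,joint,reel,peg,node]

Answer: ingot joint reel peg node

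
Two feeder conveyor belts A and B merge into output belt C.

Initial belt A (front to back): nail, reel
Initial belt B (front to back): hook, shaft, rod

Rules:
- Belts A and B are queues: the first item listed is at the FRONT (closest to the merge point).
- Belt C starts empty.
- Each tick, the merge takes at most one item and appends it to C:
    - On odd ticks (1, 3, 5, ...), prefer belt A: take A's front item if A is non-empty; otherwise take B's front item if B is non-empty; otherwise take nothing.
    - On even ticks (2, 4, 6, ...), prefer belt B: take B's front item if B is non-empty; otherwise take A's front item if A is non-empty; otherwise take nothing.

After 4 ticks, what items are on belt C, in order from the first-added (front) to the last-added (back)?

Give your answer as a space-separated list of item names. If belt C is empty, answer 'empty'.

Tick 1: prefer A, take nail from A; A=[reel] B=[hook,shaft,rod] C=[nail]
Tick 2: prefer B, take hook from B; A=[reel] B=[shaft,rod] C=[nail,hook]
Tick 3: prefer A, take reel from A; A=[-] B=[shaft,rod] C=[nail,hook,reel]
Tick 4: prefer B, take shaft from B; A=[-] B=[rod] C=[nail,hook,reel,shaft]

Answer: nail hook reel shaft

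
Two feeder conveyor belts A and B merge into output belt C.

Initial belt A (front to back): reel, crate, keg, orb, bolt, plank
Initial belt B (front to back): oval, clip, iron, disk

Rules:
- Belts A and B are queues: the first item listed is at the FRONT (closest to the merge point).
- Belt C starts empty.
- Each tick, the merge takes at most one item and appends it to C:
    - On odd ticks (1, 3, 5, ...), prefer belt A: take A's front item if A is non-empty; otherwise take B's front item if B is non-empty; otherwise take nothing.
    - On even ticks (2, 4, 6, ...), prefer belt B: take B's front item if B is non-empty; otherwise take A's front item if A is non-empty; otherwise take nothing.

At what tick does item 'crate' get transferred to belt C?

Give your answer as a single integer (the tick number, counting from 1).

Tick 1: prefer A, take reel from A; A=[crate,keg,orb,bolt,plank] B=[oval,clip,iron,disk] C=[reel]
Tick 2: prefer B, take oval from B; A=[crate,keg,orb,bolt,plank] B=[clip,iron,disk] C=[reel,oval]
Tick 3: prefer A, take crate from A; A=[keg,orb,bolt,plank] B=[clip,iron,disk] C=[reel,oval,crate]

Answer: 3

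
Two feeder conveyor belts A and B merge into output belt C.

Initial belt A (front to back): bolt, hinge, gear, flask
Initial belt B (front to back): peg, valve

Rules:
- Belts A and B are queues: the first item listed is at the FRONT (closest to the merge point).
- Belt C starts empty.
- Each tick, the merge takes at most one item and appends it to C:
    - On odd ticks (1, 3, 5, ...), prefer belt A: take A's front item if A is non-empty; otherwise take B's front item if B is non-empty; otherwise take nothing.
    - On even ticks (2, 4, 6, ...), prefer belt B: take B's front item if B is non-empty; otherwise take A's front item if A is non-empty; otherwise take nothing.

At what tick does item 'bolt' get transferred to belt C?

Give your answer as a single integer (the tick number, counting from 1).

Tick 1: prefer A, take bolt from A; A=[hinge,gear,flask] B=[peg,valve] C=[bolt]

Answer: 1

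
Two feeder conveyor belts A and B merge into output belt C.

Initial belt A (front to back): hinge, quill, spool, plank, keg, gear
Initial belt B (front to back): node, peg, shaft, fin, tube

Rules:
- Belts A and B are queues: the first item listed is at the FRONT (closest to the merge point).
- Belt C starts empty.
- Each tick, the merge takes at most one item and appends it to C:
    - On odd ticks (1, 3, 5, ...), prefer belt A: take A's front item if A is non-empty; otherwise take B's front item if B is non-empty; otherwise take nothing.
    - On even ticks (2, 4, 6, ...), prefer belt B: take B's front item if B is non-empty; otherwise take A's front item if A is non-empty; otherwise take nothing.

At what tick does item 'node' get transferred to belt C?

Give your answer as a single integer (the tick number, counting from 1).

Tick 1: prefer A, take hinge from A; A=[quill,spool,plank,keg,gear] B=[node,peg,shaft,fin,tube] C=[hinge]
Tick 2: prefer B, take node from B; A=[quill,spool,plank,keg,gear] B=[peg,shaft,fin,tube] C=[hinge,node]

Answer: 2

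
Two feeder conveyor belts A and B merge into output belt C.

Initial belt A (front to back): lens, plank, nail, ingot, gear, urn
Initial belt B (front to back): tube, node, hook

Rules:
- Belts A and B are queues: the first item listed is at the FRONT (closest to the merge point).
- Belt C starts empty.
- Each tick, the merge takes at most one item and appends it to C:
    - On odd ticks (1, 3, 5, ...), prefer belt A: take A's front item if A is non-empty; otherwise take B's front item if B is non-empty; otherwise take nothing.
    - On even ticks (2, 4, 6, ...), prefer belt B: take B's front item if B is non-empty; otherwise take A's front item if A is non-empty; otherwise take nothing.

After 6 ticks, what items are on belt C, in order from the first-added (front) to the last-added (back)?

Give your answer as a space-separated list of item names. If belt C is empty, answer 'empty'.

Tick 1: prefer A, take lens from A; A=[plank,nail,ingot,gear,urn] B=[tube,node,hook] C=[lens]
Tick 2: prefer B, take tube from B; A=[plank,nail,ingot,gear,urn] B=[node,hook] C=[lens,tube]
Tick 3: prefer A, take plank from A; A=[nail,ingot,gear,urn] B=[node,hook] C=[lens,tube,plank]
Tick 4: prefer B, take node from B; A=[nail,ingot,gear,urn] B=[hook] C=[lens,tube,plank,node]
Tick 5: prefer A, take nail from A; A=[ingot,gear,urn] B=[hook] C=[lens,tube,plank,node,nail]
Tick 6: prefer B, take hook from B; A=[ingot,gear,urn] B=[-] C=[lens,tube,plank,node,nail,hook]

Answer: lens tube plank node nail hook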